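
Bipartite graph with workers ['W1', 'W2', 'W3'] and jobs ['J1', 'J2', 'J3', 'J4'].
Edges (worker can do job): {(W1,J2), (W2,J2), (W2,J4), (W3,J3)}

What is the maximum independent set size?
Maximum independent set = 4

By König's theorem:
- Min vertex cover = Max matching = 3
- Max independent set = Total vertices - Min vertex cover
- Max independent set = 7 - 3 = 4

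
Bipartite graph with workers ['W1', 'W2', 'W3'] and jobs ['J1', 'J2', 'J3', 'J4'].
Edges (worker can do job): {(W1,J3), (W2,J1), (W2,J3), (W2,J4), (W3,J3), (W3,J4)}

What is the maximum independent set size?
Maximum independent set = 4

By König's theorem:
- Min vertex cover = Max matching = 3
- Max independent set = Total vertices - Min vertex cover
- Max independent set = 7 - 3 = 4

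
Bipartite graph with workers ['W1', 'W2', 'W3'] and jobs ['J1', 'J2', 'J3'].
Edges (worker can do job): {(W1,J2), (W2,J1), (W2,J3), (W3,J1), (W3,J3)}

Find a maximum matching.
Matching: {(W1,J2), (W2,J1), (W3,J3)}

Maximum matching (size 3):
  W1 → J2
  W2 → J1
  W3 → J3

Each worker is assigned to at most one job, and each job to at most one worker.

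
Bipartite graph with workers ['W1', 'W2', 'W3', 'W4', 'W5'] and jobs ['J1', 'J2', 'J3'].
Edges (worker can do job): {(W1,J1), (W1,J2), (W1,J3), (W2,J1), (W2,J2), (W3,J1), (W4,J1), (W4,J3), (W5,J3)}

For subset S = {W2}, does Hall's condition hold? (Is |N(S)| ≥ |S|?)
Yes: |N(S)| = 2, |S| = 1

Subset S = {W2}
Neighbors N(S) = {J1, J2}

|N(S)| = 2, |S| = 1
Hall's condition: |N(S)| ≥ |S| is satisfied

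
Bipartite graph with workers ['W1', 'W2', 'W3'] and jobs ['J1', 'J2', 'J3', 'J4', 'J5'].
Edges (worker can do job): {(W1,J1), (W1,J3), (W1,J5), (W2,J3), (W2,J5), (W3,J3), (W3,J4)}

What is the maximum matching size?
Maximum matching size = 3

Maximum matching: {(W1,J1), (W2,J5), (W3,J3)}
Size: 3

This assigns 3 workers to 3 distinct jobs.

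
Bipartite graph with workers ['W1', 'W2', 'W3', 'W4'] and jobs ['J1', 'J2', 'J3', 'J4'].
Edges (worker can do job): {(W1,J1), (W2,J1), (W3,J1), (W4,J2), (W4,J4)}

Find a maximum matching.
Matching: {(W3,J1), (W4,J2)}

Maximum matching (size 2):
  W3 → J1
  W4 → J2

Each worker is assigned to at most one job, and each job to at most one worker.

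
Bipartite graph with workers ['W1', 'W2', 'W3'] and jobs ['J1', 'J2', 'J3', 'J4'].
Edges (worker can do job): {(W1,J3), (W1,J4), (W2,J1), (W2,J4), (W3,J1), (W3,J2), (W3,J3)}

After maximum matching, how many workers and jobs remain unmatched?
Unmatched: 0 workers, 1 jobs

Maximum matching size: 3
Workers: 3 total, 3 matched, 0 unmatched
Jobs: 4 total, 3 matched, 1 unmatched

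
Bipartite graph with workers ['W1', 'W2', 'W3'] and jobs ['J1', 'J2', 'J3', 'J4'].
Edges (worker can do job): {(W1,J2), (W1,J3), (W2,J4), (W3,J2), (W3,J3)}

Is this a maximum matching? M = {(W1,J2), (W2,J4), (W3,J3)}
Yes, size 3 is maximum

Proposed matching has size 3.
Maximum matching size for this graph: 3.

This is a maximum matching.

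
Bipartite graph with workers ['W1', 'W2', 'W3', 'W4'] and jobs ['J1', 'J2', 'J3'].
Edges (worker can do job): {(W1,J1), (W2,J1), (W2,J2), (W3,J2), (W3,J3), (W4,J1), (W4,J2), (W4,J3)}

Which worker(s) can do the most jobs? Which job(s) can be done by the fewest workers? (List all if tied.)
Most versatile: W4 (3 jobs); Least covered: J3 (2 workers)

Worker degrees (jobs they can do): W1:1, W2:2, W3:2, W4:3
Job degrees (workers who can do it): J1:3, J2:3, J3:2

Maximum worker degree is 3, achieved by: W4
Minimum job degree is 2, achieved by: J3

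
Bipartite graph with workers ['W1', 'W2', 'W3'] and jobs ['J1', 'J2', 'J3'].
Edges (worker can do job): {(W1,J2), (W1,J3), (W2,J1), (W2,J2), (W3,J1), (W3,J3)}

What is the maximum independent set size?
Maximum independent set = 3

By König's theorem:
- Min vertex cover = Max matching = 3
- Max independent set = Total vertices - Min vertex cover
- Max independent set = 6 - 3 = 3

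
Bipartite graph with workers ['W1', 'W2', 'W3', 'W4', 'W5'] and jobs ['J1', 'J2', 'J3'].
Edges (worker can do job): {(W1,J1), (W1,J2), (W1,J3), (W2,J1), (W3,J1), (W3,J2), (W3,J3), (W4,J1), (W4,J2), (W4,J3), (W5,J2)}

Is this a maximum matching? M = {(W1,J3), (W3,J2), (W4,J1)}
Yes, size 3 is maximum

Proposed matching has size 3.
Maximum matching size for this graph: 3.

This is a maximum matching.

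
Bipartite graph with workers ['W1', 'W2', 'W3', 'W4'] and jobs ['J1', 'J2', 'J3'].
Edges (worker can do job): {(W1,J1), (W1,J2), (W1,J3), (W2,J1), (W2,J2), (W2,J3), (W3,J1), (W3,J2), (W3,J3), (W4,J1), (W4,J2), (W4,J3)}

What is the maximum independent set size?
Maximum independent set = 4

By König's theorem:
- Min vertex cover = Max matching = 3
- Max independent set = Total vertices - Min vertex cover
- Max independent set = 7 - 3 = 4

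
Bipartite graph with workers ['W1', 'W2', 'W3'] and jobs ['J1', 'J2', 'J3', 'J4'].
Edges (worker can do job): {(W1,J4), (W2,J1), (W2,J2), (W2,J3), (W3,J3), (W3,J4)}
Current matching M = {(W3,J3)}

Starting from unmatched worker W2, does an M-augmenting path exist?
Yes: W2 → J2

An M-augmenting path alternates non-matching / matching edges, starting and ending at unmatched vertices.
Path: W2 → J2
(J2 is unmatched in M, so the path is augmenting.)
Flipping edges along this path would increase |M| from 1 to 2.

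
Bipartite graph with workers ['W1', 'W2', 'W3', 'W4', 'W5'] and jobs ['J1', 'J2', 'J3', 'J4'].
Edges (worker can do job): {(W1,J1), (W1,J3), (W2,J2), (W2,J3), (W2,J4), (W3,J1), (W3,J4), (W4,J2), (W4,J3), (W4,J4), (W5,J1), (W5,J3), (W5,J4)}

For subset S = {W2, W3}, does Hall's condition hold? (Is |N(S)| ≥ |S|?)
Yes: |N(S)| = 4, |S| = 2

Subset S = {W2, W3}
Neighbors N(S) = {J1, J2, J3, J4}

|N(S)| = 4, |S| = 2
Hall's condition: |N(S)| ≥ |S| is satisfied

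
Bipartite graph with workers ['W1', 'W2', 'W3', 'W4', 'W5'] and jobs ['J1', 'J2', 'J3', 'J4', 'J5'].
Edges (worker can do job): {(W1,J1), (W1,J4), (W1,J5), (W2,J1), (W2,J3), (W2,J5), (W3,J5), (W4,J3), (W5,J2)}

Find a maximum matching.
Matching: {(W1,J4), (W2,J1), (W3,J5), (W4,J3), (W5,J2)}

Maximum matching (size 5):
  W1 → J4
  W2 → J1
  W3 → J5
  W4 → J3
  W5 → J2

Each worker is assigned to at most one job, and each job to at most one worker.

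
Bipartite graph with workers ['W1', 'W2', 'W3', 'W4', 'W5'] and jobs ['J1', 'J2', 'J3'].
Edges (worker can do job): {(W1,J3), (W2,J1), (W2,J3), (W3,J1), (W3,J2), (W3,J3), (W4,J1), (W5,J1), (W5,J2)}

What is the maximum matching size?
Maximum matching size = 3

Maximum matching: {(W3,J3), (W4,J1), (W5,J2)}
Size: 3

This assigns 3 workers to 3 distinct jobs.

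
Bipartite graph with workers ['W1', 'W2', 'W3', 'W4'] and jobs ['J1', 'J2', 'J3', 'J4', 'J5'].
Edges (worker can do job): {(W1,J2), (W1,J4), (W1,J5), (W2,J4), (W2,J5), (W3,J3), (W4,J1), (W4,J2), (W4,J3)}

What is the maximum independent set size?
Maximum independent set = 5

By König's theorem:
- Min vertex cover = Max matching = 4
- Max independent set = Total vertices - Min vertex cover
- Max independent set = 9 - 4 = 5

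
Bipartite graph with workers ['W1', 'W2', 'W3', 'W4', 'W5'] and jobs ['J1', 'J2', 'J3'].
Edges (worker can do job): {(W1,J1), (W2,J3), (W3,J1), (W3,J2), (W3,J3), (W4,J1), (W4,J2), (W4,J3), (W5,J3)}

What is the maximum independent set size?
Maximum independent set = 5

By König's theorem:
- Min vertex cover = Max matching = 3
- Max independent set = Total vertices - Min vertex cover
- Max independent set = 8 - 3 = 5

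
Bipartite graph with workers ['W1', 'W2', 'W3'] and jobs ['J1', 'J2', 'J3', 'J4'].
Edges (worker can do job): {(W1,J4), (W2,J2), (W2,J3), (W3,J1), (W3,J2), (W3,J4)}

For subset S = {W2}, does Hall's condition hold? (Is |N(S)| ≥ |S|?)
Yes: |N(S)| = 2, |S| = 1

Subset S = {W2}
Neighbors N(S) = {J2, J3}

|N(S)| = 2, |S| = 1
Hall's condition: |N(S)| ≥ |S| is satisfied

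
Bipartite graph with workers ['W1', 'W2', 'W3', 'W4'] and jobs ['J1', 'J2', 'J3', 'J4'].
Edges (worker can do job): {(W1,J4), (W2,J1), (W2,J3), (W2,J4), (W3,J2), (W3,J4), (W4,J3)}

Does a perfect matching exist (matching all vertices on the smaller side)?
Yes, perfect matching exists (size 4)

Perfect matching: {(W1,J4), (W2,J1), (W3,J2), (W4,J3)}
All 4 vertices on the smaller side are matched.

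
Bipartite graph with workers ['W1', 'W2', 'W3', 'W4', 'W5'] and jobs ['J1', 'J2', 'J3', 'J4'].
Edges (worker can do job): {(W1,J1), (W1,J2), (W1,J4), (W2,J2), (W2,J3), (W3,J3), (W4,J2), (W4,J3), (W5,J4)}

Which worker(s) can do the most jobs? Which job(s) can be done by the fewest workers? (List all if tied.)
Most versatile: W1 (3 jobs); Least covered: J1 (1 workers)

Worker degrees (jobs they can do): W1:3, W2:2, W3:1, W4:2, W5:1
Job degrees (workers who can do it): J1:1, J2:3, J3:3, J4:2

Maximum worker degree is 3, achieved by: W1
Minimum job degree is 1, achieved by: J1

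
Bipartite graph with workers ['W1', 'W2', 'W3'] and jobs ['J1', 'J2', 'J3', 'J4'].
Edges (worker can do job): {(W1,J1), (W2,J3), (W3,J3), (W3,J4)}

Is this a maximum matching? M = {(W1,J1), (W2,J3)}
No, size 2 is not maximum

Proposed matching has size 2.
Maximum matching size for this graph: 3.

This is NOT maximum - can be improved to size 3.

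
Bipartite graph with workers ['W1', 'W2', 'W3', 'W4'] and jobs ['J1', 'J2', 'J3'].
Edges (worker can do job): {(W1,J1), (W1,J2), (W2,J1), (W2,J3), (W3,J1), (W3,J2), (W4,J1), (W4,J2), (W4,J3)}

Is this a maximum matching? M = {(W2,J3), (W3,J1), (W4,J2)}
Yes, size 3 is maximum

Proposed matching has size 3.
Maximum matching size for this graph: 3.

This is a maximum matching.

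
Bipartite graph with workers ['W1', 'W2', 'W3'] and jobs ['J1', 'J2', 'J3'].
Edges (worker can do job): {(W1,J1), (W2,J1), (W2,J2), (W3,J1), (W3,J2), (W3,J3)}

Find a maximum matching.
Matching: {(W1,J1), (W2,J2), (W3,J3)}

Maximum matching (size 3):
  W1 → J1
  W2 → J2
  W3 → J3

Each worker is assigned to at most one job, and each job to at most one worker.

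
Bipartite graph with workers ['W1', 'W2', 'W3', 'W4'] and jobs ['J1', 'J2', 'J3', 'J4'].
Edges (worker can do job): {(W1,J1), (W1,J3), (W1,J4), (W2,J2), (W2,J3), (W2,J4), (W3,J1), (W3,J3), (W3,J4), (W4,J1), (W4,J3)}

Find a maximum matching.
Matching: {(W1,J1), (W2,J2), (W3,J4), (W4,J3)}

Maximum matching (size 4):
  W1 → J1
  W2 → J2
  W3 → J4
  W4 → J3

Each worker is assigned to at most one job, and each job to at most one worker.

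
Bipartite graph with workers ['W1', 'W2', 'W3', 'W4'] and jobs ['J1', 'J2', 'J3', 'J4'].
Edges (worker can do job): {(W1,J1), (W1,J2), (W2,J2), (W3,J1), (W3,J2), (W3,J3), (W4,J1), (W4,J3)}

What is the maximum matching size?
Maximum matching size = 3

Maximum matching: {(W1,J2), (W3,J1), (W4,J3)}
Size: 3

This assigns 3 workers to 3 distinct jobs.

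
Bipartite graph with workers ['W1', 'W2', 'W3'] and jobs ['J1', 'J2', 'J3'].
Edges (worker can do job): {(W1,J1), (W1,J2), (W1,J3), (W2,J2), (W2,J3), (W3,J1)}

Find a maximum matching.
Matching: {(W1,J2), (W2,J3), (W3,J1)}

Maximum matching (size 3):
  W1 → J2
  W2 → J3
  W3 → J1

Each worker is assigned to at most one job, and each job to at most one worker.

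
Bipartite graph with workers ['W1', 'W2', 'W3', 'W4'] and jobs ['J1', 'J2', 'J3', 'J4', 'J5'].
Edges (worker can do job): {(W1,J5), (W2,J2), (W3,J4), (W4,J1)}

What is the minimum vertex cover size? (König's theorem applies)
Minimum vertex cover size = 4

By König's theorem: in bipartite graphs,
min vertex cover = max matching = 4

Maximum matching has size 4, so minimum vertex cover also has size 4.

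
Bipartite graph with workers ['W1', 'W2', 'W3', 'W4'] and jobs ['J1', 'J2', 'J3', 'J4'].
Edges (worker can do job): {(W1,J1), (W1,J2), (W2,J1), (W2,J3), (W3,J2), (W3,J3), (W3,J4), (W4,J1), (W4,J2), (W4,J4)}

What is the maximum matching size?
Maximum matching size = 4

Maximum matching: {(W1,J1), (W2,J3), (W3,J2), (W4,J4)}
Size: 4

This assigns 4 workers to 4 distinct jobs.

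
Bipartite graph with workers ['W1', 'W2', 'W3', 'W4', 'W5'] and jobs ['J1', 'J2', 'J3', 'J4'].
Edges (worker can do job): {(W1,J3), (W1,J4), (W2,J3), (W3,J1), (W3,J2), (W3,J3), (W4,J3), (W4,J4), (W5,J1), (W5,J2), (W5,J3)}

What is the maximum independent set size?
Maximum independent set = 5

By König's theorem:
- Min vertex cover = Max matching = 4
- Max independent set = Total vertices - Min vertex cover
- Max independent set = 9 - 4 = 5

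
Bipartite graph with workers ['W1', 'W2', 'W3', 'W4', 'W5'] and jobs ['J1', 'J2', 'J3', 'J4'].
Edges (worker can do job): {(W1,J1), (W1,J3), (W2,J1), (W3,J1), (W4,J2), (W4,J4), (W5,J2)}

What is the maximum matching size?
Maximum matching size = 4

Maximum matching: {(W1,J3), (W3,J1), (W4,J4), (W5,J2)}
Size: 4

This assigns 4 workers to 4 distinct jobs.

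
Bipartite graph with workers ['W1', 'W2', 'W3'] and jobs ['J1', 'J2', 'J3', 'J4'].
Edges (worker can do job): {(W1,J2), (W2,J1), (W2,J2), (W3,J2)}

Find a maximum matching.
Matching: {(W2,J1), (W3,J2)}

Maximum matching (size 2):
  W2 → J1
  W3 → J2

Each worker is assigned to at most one job, and each job to at most one worker.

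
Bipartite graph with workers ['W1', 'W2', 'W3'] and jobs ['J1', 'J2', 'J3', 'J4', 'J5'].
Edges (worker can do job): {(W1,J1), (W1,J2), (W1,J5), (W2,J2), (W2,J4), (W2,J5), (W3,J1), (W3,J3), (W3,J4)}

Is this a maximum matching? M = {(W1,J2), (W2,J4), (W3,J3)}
Yes, size 3 is maximum

Proposed matching has size 3.
Maximum matching size for this graph: 3.

This is a maximum matching.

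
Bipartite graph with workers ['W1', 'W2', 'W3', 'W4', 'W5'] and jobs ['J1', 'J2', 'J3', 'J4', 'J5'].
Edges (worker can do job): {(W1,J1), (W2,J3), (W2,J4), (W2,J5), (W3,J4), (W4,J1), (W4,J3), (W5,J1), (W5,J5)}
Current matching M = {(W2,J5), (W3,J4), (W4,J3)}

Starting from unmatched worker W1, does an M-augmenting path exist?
Yes: W1 → J1

An M-augmenting path alternates non-matching / matching edges, starting and ending at unmatched vertices.
Path: W1 → J1
(J1 is unmatched in M, so the path is augmenting.)
Flipping edges along this path would increase |M| from 3 to 4.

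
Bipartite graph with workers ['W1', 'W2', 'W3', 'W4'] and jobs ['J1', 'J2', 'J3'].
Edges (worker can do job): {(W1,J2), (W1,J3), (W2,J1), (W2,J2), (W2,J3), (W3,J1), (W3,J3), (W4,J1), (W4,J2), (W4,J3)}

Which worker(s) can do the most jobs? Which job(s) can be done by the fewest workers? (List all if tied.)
Most versatile: W2, W4 (3 jobs); Least covered: J1, J2 (3 workers)

Worker degrees (jobs they can do): W1:2, W2:3, W3:2, W4:3
Job degrees (workers who can do it): J1:3, J2:3, J3:4

Maximum worker degree is 3, achieved by: W2, W4
Minimum job degree is 3, achieved by: J1, J2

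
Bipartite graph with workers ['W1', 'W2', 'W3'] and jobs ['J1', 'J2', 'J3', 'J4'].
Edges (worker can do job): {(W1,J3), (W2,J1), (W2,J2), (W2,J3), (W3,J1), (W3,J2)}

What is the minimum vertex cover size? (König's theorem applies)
Minimum vertex cover size = 3

By König's theorem: in bipartite graphs,
min vertex cover = max matching = 3

Maximum matching has size 3, so minimum vertex cover also has size 3.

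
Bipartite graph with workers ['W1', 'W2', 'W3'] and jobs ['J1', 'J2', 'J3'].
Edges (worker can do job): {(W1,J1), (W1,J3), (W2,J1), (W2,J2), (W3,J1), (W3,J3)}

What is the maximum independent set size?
Maximum independent set = 3

By König's theorem:
- Min vertex cover = Max matching = 3
- Max independent set = Total vertices - Min vertex cover
- Max independent set = 6 - 3 = 3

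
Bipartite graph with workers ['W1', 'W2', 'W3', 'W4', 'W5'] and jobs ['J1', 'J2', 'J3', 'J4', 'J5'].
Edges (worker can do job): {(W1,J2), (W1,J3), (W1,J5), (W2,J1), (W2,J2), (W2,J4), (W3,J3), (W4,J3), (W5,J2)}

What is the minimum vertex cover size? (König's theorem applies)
Minimum vertex cover size = 4

By König's theorem: in bipartite graphs,
min vertex cover = max matching = 4

Maximum matching has size 4, so minimum vertex cover also has size 4.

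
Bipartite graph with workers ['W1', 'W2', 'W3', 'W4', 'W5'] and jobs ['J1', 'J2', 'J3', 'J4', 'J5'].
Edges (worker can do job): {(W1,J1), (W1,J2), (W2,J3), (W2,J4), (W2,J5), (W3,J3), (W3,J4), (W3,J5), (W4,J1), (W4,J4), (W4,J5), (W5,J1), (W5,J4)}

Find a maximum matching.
Matching: {(W1,J2), (W2,J3), (W3,J4), (W4,J5), (W5,J1)}

Maximum matching (size 5):
  W1 → J2
  W2 → J3
  W3 → J4
  W4 → J5
  W5 → J1

Each worker is assigned to at most one job, and each job to at most one worker.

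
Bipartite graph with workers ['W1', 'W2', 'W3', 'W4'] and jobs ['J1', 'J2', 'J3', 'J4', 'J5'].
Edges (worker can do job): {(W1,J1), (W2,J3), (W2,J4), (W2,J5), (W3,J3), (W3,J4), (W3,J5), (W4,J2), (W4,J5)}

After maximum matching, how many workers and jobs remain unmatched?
Unmatched: 0 workers, 1 jobs

Maximum matching size: 4
Workers: 4 total, 4 matched, 0 unmatched
Jobs: 5 total, 4 matched, 1 unmatched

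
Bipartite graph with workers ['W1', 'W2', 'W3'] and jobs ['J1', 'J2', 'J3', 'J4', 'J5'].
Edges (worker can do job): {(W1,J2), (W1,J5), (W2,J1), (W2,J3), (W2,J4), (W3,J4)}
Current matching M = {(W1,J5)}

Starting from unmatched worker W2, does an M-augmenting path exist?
Yes: W2 → J4

An M-augmenting path alternates non-matching / matching edges, starting and ending at unmatched vertices.
Path: W2 → J4
(J4 is unmatched in M, so the path is augmenting.)
Flipping edges along this path would increase |M| from 1 to 2.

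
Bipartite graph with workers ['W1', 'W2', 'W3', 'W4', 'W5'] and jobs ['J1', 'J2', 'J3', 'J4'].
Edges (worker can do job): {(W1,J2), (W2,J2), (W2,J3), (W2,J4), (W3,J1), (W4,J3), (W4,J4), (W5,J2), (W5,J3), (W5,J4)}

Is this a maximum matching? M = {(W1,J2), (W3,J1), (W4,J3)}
No, size 3 is not maximum

Proposed matching has size 3.
Maximum matching size for this graph: 4.

This is NOT maximum - can be improved to size 4.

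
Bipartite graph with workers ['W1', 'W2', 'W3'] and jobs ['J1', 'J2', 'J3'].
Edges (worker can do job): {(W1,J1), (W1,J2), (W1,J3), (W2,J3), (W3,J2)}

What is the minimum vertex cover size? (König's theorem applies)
Minimum vertex cover size = 3

By König's theorem: in bipartite graphs,
min vertex cover = max matching = 3

Maximum matching has size 3, so minimum vertex cover also has size 3.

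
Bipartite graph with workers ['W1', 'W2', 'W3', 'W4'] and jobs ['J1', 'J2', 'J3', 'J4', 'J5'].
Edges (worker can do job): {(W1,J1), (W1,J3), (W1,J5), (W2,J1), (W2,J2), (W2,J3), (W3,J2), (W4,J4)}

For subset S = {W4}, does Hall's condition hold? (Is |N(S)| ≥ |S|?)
Yes: |N(S)| = 1, |S| = 1

Subset S = {W4}
Neighbors N(S) = {J4}

|N(S)| = 1, |S| = 1
Hall's condition: |N(S)| ≥ |S| is satisfied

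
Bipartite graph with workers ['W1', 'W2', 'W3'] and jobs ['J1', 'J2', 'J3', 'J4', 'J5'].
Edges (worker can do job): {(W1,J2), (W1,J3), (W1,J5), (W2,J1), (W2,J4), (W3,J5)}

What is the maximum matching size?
Maximum matching size = 3

Maximum matching: {(W1,J2), (W2,J1), (W3,J5)}
Size: 3

This assigns 3 workers to 3 distinct jobs.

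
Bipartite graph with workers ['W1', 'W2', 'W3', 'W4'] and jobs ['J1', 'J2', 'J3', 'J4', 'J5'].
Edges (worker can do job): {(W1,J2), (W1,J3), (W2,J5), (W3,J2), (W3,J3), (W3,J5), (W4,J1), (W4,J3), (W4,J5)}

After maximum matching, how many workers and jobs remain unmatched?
Unmatched: 0 workers, 1 jobs

Maximum matching size: 4
Workers: 4 total, 4 matched, 0 unmatched
Jobs: 5 total, 4 matched, 1 unmatched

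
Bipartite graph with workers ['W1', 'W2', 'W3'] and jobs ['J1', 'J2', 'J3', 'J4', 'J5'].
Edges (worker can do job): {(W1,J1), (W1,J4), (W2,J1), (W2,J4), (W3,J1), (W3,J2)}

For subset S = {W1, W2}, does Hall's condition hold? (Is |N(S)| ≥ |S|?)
Yes: |N(S)| = 2, |S| = 2

Subset S = {W1, W2}
Neighbors N(S) = {J1, J4}

|N(S)| = 2, |S| = 2
Hall's condition: |N(S)| ≥ |S| is satisfied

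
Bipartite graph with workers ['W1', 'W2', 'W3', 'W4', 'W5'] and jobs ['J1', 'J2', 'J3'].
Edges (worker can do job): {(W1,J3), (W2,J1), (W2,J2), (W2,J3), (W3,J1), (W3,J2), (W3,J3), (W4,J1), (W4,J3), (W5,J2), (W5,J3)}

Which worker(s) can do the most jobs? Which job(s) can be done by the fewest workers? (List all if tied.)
Most versatile: W2, W3 (3 jobs); Least covered: J1, J2 (3 workers)

Worker degrees (jobs they can do): W1:1, W2:3, W3:3, W4:2, W5:2
Job degrees (workers who can do it): J1:3, J2:3, J3:5

Maximum worker degree is 3, achieved by: W2, W3
Minimum job degree is 3, achieved by: J1, J2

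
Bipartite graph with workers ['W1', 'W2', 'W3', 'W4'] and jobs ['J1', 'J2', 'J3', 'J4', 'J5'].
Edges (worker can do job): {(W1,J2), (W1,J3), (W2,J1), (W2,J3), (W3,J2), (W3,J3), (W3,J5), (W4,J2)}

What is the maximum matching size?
Maximum matching size = 4

Maximum matching: {(W1,J3), (W2,J1), (W3,J5), (W4,J2)}
Size: 4

This assigns 4 workers to 4 distinct jobs.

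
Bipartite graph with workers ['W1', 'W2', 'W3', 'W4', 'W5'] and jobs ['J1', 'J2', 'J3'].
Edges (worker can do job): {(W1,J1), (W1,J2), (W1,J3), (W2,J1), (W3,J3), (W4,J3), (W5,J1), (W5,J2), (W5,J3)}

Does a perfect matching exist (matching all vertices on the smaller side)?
Yes, perfect matching exists (size 3)

Perfect matching: {(W1,J2), (W3,J3), (W5,J1)}
All 3 vertices on the smaller side are matched.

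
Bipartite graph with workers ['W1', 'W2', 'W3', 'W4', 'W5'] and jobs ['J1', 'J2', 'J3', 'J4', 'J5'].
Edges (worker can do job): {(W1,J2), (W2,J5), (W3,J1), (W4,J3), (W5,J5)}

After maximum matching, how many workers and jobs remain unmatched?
Unmatched: 1 workers, 1 jobs

Maximum matching size: 4
Workers: 5 total, 4 matched, 1 unmatched
Jobs: 5 total, 4 matched, 1 unmatched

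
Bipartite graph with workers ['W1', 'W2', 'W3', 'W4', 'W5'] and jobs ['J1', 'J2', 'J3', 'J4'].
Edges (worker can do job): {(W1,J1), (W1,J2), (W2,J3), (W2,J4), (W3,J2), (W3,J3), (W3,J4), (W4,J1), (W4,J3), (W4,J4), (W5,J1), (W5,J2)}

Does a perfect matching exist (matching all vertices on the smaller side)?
Yes, perfect matching exists (size 4)

Perfect matching: {(W2,J4), (W3,J3), (W4,J1), (W5,J2)}
All 4 vertices on the smaller side are matched.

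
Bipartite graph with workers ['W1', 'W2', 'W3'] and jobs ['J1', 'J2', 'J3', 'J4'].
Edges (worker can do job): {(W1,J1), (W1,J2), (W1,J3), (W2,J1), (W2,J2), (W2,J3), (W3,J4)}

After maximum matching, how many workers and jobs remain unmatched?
Unmatched: 0 workers, 1 jobs

Maximum matching size: 3
Workers: 3 total, 3 matched, 0 unmatched
Jobs: 4 total, 3 matched, 1 unmatched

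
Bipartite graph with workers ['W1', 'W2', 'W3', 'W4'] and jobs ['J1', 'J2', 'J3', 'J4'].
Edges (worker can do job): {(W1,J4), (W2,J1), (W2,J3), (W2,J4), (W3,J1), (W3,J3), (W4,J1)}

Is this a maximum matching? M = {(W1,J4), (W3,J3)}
No, size 2 is not maximum

Proposed matching has size 2.
Maximum matching size for this graph: 3.

This is NOT maximum - can be improved to size 3.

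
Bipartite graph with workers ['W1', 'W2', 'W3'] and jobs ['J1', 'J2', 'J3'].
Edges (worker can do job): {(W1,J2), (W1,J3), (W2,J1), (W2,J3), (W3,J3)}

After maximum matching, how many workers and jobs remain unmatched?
Unmatched: 0 workers, 0 jobs

Maximum matching size: 3
Workers: 3 total, 3 matched, 0 unmatched
Jobs: 3 total, 3 matched, 0 unmatched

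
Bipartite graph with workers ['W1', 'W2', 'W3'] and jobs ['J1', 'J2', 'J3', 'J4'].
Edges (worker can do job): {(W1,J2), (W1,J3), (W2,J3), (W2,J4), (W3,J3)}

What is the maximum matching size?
Maximum matching size = 3

Maximum matching: {(W1,J2), (W2,J4), (W3,J3)}
Size: 3

This assigns 3 workers to 3 distinct jobs.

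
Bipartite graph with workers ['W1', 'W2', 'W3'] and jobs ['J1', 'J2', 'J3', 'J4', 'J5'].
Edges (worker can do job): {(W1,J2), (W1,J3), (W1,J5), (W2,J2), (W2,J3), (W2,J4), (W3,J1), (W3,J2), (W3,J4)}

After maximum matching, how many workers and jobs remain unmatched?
Unmatched: 0 workers, 2 jobs

Maximum matching size: 3
Workers: 3 total, 3 matched, 0 unmatched
Jobs: 5 total, 3 matched, 2 unmatched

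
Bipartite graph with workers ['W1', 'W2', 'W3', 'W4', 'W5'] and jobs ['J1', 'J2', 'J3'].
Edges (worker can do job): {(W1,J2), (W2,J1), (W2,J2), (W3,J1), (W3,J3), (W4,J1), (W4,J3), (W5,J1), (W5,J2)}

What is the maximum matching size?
Maximum matching size = 3

Maximum matching: {(W1,J2), (W3,J3), (W5,J1)}
Size: 3

This assigns 3 workers to 3 distinct jobs.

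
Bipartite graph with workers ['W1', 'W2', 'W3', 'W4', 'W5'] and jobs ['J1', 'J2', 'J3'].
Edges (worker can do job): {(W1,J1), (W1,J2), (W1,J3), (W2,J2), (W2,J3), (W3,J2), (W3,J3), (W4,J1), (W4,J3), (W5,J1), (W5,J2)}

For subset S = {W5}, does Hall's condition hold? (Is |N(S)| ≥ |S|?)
Yes: |N(S)| = 2, |S| = 1

Subset S = {W5}
Neighbors N(S) = {J1, J2}

|N(S)| = 2, |S| = 1
Hall's condition: |N(S)| ≥ |S| is satisfied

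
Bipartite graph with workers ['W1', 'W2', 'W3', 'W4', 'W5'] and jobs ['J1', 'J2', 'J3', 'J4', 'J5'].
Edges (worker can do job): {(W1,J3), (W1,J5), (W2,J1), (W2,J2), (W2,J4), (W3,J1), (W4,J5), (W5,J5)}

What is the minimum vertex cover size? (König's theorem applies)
Minimum vertex cover size = 4

By König's theorem: in bipartite graphs,
min vertex cover = max matching = 4

Maximum matching has size 4, so minimum vertex cover also has size 4.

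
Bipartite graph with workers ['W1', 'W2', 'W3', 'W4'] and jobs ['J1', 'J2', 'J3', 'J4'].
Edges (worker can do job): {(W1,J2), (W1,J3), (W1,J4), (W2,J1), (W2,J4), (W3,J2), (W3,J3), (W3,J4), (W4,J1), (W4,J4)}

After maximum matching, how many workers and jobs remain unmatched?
Unmatched: 0 workers, 0 jobs

Maximum matching size: 4
Workers: 4 total, 4 matched, 0 unmatched
Jobs: 4 total, 4 matched, 0 unmatched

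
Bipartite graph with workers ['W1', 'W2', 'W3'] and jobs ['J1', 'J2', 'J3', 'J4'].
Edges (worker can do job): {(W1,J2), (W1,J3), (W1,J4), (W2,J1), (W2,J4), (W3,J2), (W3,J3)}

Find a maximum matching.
Matching: {(W1,J4), (W2,J1), (W3,J2)}

Maximum matching (size 3):
  W1 → J4
  W2 → J1
  W3 → J2

Each worker is assigned to at most one job, and each job to at most one worker.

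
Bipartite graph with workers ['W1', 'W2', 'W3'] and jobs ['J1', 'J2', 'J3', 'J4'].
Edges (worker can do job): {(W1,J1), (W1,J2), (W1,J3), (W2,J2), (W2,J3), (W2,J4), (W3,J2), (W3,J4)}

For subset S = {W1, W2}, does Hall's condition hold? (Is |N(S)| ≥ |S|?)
Yes: |N(S)| = 4, |S| = 2

Subset S = {W1, W2}
Neighbors N(S) = {J1, J2, J3, J4}

|N(S)| = 4, |S| = 2
Hall's condition: |N(S)| ≥ |S| is satisfied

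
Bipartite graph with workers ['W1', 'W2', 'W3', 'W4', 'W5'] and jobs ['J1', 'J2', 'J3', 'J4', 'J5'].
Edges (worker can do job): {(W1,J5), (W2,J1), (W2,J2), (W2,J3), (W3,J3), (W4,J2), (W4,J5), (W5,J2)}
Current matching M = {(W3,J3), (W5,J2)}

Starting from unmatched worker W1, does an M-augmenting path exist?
Yes: W1 → J5

An M-augmenting path alternates non-matching / matching edges, starting and ending at unmatched vertices.
Path: W1 → J5
(J5 is unmatched in M, so the path is augmenting.)
Flipping edges along this path would increase |M| from 2 to 3.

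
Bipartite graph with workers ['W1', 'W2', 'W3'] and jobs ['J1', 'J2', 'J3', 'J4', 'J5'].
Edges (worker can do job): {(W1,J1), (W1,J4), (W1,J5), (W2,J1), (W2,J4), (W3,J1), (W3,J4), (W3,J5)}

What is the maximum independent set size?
Maximum independent set = 5

By König's theorem:
- Min vertex cover = Max matching = 3
- Max independent set = Total vertices - Min vertex cover
- Max independent set = 8 - 3 = 5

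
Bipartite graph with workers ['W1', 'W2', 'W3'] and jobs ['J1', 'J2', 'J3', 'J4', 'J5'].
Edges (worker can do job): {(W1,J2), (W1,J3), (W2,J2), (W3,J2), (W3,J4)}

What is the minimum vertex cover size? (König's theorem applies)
Minimum vertex cover size = 3

By König's theorem: in bipartite graphs,
min vertex cover = max matching = 3

Maximum matching has size 3, so minimum vertex cover also has size 3.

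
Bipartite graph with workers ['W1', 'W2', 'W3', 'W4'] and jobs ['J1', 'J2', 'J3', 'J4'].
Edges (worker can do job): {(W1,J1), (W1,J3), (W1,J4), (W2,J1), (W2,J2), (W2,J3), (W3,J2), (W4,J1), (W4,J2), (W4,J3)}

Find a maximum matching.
Matching: {(W1,J4), (W2,J1), (W3,J2), (W4,J3)}

Maximum matching (size 4):
  W1 → J4
  W2 → J1
  W3 → J2
  W4 → J3

Each worker is assigned to at most one job, and each job to at most one worker.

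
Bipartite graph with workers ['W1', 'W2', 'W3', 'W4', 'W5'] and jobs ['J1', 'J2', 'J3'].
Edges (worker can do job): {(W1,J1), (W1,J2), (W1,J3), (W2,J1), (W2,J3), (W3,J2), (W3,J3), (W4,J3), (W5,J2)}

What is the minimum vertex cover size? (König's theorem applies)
Minimum vertex cover size = 3

By König's theorem: in bipartite graphs,
min vertex cover = max matching = 3

Maximum matching has size 3, so minimum vertex cover also has size 3.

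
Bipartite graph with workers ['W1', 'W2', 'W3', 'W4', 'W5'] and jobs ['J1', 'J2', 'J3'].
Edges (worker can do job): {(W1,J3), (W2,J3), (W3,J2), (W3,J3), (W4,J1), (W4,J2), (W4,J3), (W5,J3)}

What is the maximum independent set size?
Maximum independent set = 5

By König's theorem:
- Min vertex cover = Max matching = 3
- Max independent set = Total vertices - Min vertex cover
- Max independent set = 8 - 3 = 5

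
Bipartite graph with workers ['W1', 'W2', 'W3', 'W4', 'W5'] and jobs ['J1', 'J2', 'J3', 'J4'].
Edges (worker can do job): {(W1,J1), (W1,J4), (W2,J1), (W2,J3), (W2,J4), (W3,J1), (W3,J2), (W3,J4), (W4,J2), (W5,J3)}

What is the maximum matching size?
Maximum matching size = 4

Maximum matching: {(W1,J4), (W2,J1), (W3,J2), (W5,J3)}
Size: 4

This assigns 4 workers to 4 distinct jobs.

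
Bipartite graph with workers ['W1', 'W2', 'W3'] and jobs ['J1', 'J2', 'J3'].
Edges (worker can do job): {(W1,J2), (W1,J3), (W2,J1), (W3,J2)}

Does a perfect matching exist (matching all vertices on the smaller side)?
Yes, perfect matching exists (size 3)

Perfect matching: {(W1,J3), (W2,J1), (W3,J2)}
All 3 vertices on the smaller side are matched.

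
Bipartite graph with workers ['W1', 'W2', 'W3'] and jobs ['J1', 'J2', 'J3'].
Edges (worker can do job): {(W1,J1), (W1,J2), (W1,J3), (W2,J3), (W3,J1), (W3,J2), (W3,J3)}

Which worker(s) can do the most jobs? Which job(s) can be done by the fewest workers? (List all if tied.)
Most versatile: W1, W3 (3 jobs); Least covered: J1, J2 (2 workers)

Worker degrees (jobs they can do): W1:3, W2:1, W3:3
Job degrees (workers who can do it): J1:2, J2:2, J3:3

Maximum worker degree is 3, achieved by: W1, W3
Minimum job degree is 2, achieved by: J1, J2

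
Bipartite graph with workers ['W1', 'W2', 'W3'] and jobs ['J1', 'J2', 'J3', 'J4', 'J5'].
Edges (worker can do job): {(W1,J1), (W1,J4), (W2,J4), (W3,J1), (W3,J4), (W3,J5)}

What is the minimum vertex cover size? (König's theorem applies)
Minimum vertex cover size = 3

By König's theorem: in bipartite graphs,
min vertex cover = max matching = 3

Maximum matching has size 3, so minimum vertex cover also has size 3.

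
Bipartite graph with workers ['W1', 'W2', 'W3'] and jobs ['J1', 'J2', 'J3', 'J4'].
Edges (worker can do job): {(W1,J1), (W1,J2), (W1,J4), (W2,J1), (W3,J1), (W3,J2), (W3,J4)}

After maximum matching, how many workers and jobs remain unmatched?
Unmatched: 0 workers, 1 jobs

Maximum matching size: 3
Workers: 3 total, 3 matched, 0 unmatched
Jobs: 4 total, 3 matched, 1 unmatched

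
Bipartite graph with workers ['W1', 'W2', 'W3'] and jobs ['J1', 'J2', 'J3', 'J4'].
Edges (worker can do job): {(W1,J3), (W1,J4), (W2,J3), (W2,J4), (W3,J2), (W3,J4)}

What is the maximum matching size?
Maximum matching size = 3

Maximum matching: {(W1,J4), (W2,J3), (W3,J2)}
Size: 3

This assigns 3 workers to 3 distinct jobs.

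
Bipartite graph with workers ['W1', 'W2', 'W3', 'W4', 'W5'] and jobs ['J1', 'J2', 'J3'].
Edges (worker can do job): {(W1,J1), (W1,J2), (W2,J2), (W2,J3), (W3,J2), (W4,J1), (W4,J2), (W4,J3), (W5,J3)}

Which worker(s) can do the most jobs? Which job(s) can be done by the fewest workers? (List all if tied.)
Most versatile: W4 (3 jobs); Least covered: J1 (2 workers)

Worker degrees (jobs they can do): W1:2, W2:2, W3:1, W4:3, W5:1
Job degrees (workers who can do it): J1:2, J2:4, J3:3

Maximum worker degree is 3, achieved by: W4
Minimum job degree is 2, achieved by: J1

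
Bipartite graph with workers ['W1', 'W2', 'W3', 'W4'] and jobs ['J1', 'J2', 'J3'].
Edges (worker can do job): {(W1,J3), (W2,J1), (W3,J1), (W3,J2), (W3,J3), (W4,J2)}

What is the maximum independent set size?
Maximum independent set = 4

By König's theorem:
- Min vertex cover = Max matching = 3
- Max independent set = Total vertices - Min vertex cover
- Max independent set = 7 - 3 = 4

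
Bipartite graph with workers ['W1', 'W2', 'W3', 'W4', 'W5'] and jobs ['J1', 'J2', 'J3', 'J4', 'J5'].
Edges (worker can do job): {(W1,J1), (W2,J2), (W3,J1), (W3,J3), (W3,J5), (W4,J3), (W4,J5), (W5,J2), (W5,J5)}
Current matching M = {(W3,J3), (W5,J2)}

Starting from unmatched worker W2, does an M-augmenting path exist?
Yes: W2 → J2 → W5 → J5

An M-augmenting path alternates non-matching / matching edges, starting and ending at unmatched vertices.
Path: W2 → J2 → W5 → J5
(J5 is unmatched in M, so the path is augmenting.)
Flipping edges along this path would increase |M| from 2 to 3.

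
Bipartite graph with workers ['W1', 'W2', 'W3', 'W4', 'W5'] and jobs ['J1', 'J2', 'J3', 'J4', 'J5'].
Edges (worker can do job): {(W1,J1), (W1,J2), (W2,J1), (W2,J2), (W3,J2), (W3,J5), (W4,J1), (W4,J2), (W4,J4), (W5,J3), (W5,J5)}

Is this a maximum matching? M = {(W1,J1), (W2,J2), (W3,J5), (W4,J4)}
No, size 4 is not maximum

Proposed matching has size 4.
Maximum matching size for this graph: 5.

This is NOT maximum - can be improved to size 5.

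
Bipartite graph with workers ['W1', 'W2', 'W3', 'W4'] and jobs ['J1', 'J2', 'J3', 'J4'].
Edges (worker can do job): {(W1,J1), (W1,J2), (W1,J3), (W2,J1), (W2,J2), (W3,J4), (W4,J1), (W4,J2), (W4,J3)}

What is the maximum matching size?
Maximum matching size = 4

Maximum matching: {(W1,J1), (W2,J2), (W3,J4), (W4,J3)}
Size: 4

This assigns 4 workers to 4 distinct jobs.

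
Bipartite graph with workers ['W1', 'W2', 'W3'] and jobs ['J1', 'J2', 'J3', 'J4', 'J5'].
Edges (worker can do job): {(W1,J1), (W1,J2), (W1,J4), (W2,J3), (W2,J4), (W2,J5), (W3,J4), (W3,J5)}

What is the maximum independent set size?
Maximum independent set = 5

By König's theorem:
- Min vertex cover = Max matching = 3
- Max independent set = Total vertices - Min vertex cover
- Max independent set = 8 - 3 = 5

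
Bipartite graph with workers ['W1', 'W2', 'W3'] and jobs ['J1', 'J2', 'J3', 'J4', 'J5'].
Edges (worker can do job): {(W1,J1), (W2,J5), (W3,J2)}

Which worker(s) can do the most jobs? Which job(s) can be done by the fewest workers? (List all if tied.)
Most versatile: W1, W2, W3 (1 jobs); Least covered: J3, J4 (0 workers)

Worker degrees (jobs they can do): W1:1, W2:1, W3:1
Job degrees (workers who can do it): J1:1, J2:1, J3:0, J4:0, J5:1

Maximum worker degree is 1, achieved by: W1, W2, W3
Minimum job degree is 0, achieved by: J3, J4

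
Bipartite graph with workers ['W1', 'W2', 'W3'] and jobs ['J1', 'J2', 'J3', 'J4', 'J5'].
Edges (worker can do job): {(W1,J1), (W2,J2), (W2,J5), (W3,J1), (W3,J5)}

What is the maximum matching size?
Maximum matching size = 3

Maximum matching: {(W1,J1), (W2,J2), (W3,J5)}
Size: 3

This assigns 3 workers to 3 distinct jobs.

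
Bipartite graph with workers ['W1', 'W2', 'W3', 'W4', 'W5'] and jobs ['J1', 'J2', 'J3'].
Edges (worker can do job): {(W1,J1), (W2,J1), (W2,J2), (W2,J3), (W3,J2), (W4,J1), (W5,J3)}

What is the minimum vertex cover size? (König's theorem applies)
Minimum vertex cover size = 3

By König's theorem: in bipartite graphs,
min vertex cover = max matching = 3

Maximum matching has size 3, so minimum vertex cover also has size 3.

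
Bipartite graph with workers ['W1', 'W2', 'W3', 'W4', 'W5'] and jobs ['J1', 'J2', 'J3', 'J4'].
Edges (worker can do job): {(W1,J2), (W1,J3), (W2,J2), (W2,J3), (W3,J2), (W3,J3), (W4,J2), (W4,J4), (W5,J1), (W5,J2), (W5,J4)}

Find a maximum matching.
Matching: {(W1,J3), (W3,J2), (W4,J4), (W5,J1)}

Maximum matching (size 4):
  W1 → J3
  W3 → J2
  W4 → J4
  W5 → J1

Each worker is assigned to at most one job, and each job to at most one worker.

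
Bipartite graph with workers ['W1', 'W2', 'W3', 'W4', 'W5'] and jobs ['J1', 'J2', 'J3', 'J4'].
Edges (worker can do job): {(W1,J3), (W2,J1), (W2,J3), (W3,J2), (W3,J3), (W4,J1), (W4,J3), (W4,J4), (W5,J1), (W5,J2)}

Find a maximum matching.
Matching: {(W1,J3), (W3,J2), (W4,J4), (W5,J1)}

Maximum matching (size 4):
  W1 → J3
  W3 → J2
  W4 → J4
  W5 → J1

Each worker is assigned to at most one job, and each job to at most one worker.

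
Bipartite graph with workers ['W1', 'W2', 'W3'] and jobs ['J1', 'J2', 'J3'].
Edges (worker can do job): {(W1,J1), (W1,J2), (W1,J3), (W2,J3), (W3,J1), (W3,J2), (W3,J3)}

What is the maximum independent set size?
Maximum independent set = 3

By König's theorem:
- Min vertex cover = Max matching = 3
- Max independent set = Total vertices - Min vertex cover
- Max independent set = 6 - 3 = 3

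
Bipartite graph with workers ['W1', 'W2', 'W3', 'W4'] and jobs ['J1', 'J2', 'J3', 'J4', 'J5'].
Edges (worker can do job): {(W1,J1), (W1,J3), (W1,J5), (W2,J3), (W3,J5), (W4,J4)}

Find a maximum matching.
Matching: {(W1,J1), (W2,J3), (W3,J5), (W4,J4)}

Maximum matching (size 4):
  W1 → J1
  W2 → J3
  W3 → J5
  W4 → J4

Each worker is assigned to at most one job, and each job to at most one worker.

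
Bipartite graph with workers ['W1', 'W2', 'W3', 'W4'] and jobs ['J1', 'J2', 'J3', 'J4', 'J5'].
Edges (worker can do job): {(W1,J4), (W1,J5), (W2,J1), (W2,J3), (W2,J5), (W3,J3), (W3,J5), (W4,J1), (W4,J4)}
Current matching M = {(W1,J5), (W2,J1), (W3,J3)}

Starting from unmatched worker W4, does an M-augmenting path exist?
Yes: W4 → J4

An M-augmenting path alternates non-matching / matching edges, starting and ending at unmatched vertices.
Path: W4 → J4
(J4 is unmatched in M, so the path is augmenting.)
Flipping edges along this path would increase |M| from 3 to 4.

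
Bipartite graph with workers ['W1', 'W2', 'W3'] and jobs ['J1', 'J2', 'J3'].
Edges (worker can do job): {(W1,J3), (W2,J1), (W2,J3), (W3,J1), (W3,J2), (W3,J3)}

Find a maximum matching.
Matching: {(W1,J3), (W2,J1), (W3,J2)}

Maximum matching (size 3):
  W1 → J3
  W2 → J1
  W3 → J2

Each worker is assigned to at most one job, and each job to at most one worker.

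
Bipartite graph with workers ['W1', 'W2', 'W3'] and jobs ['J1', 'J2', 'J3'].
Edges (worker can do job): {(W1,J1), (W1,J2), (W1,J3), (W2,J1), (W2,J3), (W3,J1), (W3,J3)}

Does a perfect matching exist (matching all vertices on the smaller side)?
Yes, perfect matching exists (size 3)

Perfect matching: {(W1,J2), (W2,J1), (W3,J3)}
All 3 vertices on the smaller side are matched.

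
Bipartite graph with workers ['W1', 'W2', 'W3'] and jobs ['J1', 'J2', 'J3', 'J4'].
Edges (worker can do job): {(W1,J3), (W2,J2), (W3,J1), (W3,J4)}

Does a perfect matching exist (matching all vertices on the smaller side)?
Yes, perfect matching exists (size 3)

Perfect matching: {(W1,J3), (W2,J2), (W3,J1)}
All 3 vertices on the smaller side are matched.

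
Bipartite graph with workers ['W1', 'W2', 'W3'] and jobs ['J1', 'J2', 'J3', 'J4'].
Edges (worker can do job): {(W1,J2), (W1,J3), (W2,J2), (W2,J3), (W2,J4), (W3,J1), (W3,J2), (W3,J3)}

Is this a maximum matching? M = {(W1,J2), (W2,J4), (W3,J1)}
Yes, size 3 is maximum

Proposed matching has size 3.
Maximum matching size for this graph: 3.

This is a maximum matching.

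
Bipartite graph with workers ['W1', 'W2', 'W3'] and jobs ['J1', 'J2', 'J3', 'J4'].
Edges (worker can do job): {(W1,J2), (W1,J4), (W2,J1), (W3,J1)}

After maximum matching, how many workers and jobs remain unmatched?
Unmatched: 1 workers, 2 jobs

Maximum matching size: 2
Workers: 3 total, 2 matched, 1 unmatched
Jobs: 4 total, 2 matched, 2 unmatched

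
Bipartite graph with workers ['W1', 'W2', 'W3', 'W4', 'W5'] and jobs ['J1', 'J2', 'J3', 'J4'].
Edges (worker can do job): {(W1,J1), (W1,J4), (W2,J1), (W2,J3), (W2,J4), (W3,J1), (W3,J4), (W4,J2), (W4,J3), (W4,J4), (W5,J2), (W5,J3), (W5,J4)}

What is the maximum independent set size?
Maximum independent set = 5

By König's theorem:
- Min vertex cover = Max matching = 4
- Max independent set = Total vertices - Min vertex cover
- Max independent set = 9 - 4 = 5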